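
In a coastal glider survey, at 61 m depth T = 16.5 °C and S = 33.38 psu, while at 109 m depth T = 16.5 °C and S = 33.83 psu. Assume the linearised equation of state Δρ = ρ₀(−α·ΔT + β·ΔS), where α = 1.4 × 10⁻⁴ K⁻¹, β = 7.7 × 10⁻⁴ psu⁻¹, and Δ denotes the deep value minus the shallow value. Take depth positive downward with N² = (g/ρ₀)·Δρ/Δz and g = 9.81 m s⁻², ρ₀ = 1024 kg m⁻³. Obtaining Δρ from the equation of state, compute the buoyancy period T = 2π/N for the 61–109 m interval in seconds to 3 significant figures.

747 s

ΔT = +0.0 K, ΔS = +0.45 psu (deep − shallow).
Δρ/ρ₀ = −αΔT + βΔS = 0 + 3.465 × 10⁻⁴ = 3.465 × 10⁻⁴, so Δρ ≈ 0.3548 kg m⁻³.
N² = (g/ρ₀)·Δρ/Δz = g·(Δρ/ρ₀)/Δz = 9.81 × 3.465 × 10⁻⁴ / 48 = 7.0816 × 10⁻⁵ s⁻².
N = √(7.0816 × 10⁻⁵) = 8.4152 × 10⁻³ rad s⁻¹ → T = 2π/N = 746.65 s ≈ 747 s.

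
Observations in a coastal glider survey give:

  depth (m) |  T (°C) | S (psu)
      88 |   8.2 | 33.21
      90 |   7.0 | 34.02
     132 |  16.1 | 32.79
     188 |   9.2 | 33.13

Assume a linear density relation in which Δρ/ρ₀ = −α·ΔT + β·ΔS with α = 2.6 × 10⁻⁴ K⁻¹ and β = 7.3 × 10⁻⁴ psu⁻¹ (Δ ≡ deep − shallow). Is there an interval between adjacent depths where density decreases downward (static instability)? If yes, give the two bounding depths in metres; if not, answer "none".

90–132 m

Evaluate Δρ/ρ₀ = −αΔT + βΔS across each adjacent pair:
  88–90 m: −αΔT+βΔS = −(2.6 × 10⁻⁴)(-1.2)+(7.3 × 10⁻⁴)(+0.81) = 9.0 × 10⁻⁴ → stable
  90–132 m: −αΔT+βΔS = −(2.6 × 10⁻⁴)(+9.1)+(7.3 × 10⁻⁴)(-1.23) = -3.3 × 10⁻³ → UNSTABLE
  132–188 m: −αΔT+βΔS = −(2.6 × 10⁻⁴)(-6.9)+(7.3 × 10⁻⁴)(+0.34) = 2.0 × 10⁻³ → stable
The 90–132 m interval has Δρ < 0: lighter water underlies denser water.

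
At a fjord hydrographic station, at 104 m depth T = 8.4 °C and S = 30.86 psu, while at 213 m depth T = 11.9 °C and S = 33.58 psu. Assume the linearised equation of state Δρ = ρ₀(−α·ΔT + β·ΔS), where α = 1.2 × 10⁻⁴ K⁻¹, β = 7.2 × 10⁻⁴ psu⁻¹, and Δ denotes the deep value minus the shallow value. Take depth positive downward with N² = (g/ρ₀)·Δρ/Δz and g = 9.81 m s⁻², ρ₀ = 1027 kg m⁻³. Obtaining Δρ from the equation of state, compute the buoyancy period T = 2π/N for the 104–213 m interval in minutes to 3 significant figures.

ΔT = +3.5 K, ΔS = +2.72 psu (deep − shallow).
Δρ/ρ₀ = −αΔT + βΔS = -4.20 × 10⁻⁴ + 1.9584 × 10⁻³ = 1.5384 × 10⁻³, so Δρ ≈ 1.580 kg m⁻³.
N² = (g/ρ₀)·Δρ/Δz = g·(Δρ/ρ₀)/Δz = 9.81 × 1.5384 × 10⁻³ / 109 = 1.3846 × 10⁻⁴ s⁻².
N = √(1.3846 × 10⁻⁴) = 0.011767 rad s⁻¹ → T = 2π/N = 533.97 s = 8.8995 min ≈ 8.90 min.

8.90 min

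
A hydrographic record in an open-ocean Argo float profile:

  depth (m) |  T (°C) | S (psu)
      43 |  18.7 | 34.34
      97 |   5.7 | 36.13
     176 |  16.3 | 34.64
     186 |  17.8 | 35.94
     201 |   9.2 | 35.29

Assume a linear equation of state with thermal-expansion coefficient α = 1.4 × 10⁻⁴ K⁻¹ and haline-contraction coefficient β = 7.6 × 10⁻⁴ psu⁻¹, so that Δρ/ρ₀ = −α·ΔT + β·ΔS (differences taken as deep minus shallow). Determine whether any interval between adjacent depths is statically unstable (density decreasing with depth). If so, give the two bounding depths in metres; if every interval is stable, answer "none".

97–176 m

Evaluate Δρ/ρ₀ = −αΔT + βΔS across each adjacent pair:
  43–97 m: −αΔT+βΔS = −(1.4 × 10⁻⁴)(-13.0)+(7.6 × 10⁻⁴)(+1.79) = 3.2 × 10⁻³ → stable
  97–176 m: −αΔT+βΔS = −(1.4 × 10⁻⁴)(+10.6)+(7.6 × 10⁻⁴)(-1.49) = -2.6 × 10⁻³ → UNSTABLE
  176–186 m: −αΔT+βΔS = −(1.4 × 10⁻⁴)(+1.5)+(7.6 × 10⁻⁴)(+1.30) = 7.8 × 10⁻⁴ → stable
  186–201 m: −αΔT+βΔS = −(1.4 × 10⁻⁴)(-8.6)+(7.6 × 10⁻⁴)(-0.65) = 7.1 × 10⁻⁴ → stable
The 97–176 m interval has Δρ < 0: lighter water underlies denser water.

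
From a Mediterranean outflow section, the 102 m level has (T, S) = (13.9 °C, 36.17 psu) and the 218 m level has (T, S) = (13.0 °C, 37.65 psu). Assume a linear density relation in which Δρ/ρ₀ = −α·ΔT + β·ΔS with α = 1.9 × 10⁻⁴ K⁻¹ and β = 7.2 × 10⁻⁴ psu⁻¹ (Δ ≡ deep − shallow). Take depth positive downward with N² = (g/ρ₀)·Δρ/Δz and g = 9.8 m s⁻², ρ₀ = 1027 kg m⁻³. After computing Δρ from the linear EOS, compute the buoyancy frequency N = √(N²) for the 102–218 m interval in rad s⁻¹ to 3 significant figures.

0.0102 rad s⁻¹

ΔT = -0.9 K, ΔS = +1.48 psu (deep − shallow).
Δρ/ρ₀ = −αΔT + βΔS = 1.71 × 10⁻⁴ + 1.0656 × 10⁻³ = 1.2366 × 10⁻³, so Δρ ≈ 1.270 kg m⁻³.
N² = (g/ρ₀)·Δρ/Δz = g·(Δρ/ρ₀)/Δz = 9.8 × 1.2366 × 10⁻³ / 116 = 1.0447 × 10⁻⁴ s⁻².
N = √(1.0447 × 10⁻⁴) = 0.010221 rad s⁻¹ ≈ 0.0102 rad s⁻¹.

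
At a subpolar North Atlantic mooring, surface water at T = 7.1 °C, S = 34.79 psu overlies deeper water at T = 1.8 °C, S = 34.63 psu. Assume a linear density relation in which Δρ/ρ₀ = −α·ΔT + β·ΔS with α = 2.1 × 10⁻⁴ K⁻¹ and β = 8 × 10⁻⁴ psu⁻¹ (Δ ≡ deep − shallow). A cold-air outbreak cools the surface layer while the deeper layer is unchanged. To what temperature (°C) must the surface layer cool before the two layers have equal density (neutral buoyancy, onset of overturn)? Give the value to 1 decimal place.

2.4 °C

Neutral buoyancy requires Δρ = 0, i.e. −α(T_deep − T_surf′) + β(S_deep − S_surf) = 0.
T_surf′ = T_deep − (β/α)·ΔS = 1.8 − (8 × 10⁻⁴/2.1 × 10⁻⁴)·(-0.16) = 2.410 °C.
Cooling required: 7.1 − (2.410) = 4.690 °C.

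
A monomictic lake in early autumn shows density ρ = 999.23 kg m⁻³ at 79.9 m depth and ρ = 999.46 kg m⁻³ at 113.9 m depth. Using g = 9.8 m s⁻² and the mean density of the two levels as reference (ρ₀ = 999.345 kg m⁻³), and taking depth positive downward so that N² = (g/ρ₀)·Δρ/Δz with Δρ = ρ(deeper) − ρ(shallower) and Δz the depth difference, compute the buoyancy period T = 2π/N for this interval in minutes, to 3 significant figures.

Δρ = 999.46 − 999.23 = 0.23 kg m⁻³ over Δz = 113.9 − 79.9 = 34 m.
N² = (9.8/999.345) × (0.23/34) = 6.6338 × 10⁻⁵ s⁻².
N = √(6.6338 × 10⁻⁵) = 8.1448 × 10⁻³ rad s⁻¹, so T = 2π/N = 771.44 s = 12.857 min ≈ 12.9 min.

12.9 min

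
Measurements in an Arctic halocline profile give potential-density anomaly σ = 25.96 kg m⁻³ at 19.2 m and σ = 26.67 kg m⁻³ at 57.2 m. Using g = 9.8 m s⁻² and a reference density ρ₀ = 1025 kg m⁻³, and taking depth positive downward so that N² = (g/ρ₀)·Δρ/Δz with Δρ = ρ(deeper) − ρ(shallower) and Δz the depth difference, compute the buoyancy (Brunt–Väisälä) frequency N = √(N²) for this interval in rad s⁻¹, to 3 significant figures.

0.0134 rad s⁻¹

Δρ = 1026.67 − 1025.96 = 0.71 kg m⁻³ over Δz = 57.2 − 19.2 = 38 m.
N² = (9.8/1025) × (0.71/38) = 1.7864 × 10⁻⁴ s⁻².
N = √(1.7864 × 10⁻⁴) = 0.013366 rad s⁻¹ ≈ 0.0134 rad s⁻¹.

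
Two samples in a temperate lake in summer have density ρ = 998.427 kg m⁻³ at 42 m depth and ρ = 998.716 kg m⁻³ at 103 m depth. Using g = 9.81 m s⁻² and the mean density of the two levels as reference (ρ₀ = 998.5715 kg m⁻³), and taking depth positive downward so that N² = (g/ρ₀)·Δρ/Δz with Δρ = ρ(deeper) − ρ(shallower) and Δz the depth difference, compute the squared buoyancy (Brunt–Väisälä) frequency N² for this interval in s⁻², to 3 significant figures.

4.65 × 10⁻⁵ s⁻²

Δρ = 998.716 − 998.427 = 0.289 kg m⁻³ over Δz = 103 − 42 = 61 m.
N² = (9.81/998.5715) × (0.289/61) = 4.6543 × 10⁻⁵ s⁻² ≈ 4.65 × 10⁻⁵ s⁻².
N² > 0, so the interval is statically stable.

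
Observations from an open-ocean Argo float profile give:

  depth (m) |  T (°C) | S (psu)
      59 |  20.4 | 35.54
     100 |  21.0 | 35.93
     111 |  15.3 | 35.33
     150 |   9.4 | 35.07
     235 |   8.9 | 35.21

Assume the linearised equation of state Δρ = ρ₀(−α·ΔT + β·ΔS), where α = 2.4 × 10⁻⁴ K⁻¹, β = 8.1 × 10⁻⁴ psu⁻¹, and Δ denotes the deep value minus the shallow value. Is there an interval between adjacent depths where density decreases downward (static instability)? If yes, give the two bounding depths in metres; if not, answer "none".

none

Evaluate Δρ/ρ₀ = −αΔT + βΔS across each adjacent pair:
  59–100 m: −αΔT+βΔS = −(2.4 × 10⁻⁴)(+0.6)+(8.1 × 10⁻⁴)(+0.39) = 1.7 × 10⁻⁴ → stable
  100–111 m: −αΔT+βΔS = −(2.4 × 10⁻⁴)(-5.7)+(8.1 × 10⁻⁴)(-0.60) = 8.8 × 10⁻⁴ → stable
  111–150 m: −αΔT+βΔS = −(2.4 × 10⁻⁴)(-5.9)+(8.1 × 10⁻⁴)(-0.26) = 1.2 × 10⁻³ → stable
  150–235 m: −αΔT+βΔS = −(2.4 × 10⁻⁴)(-0.5)+(8.1 × 10⁻⁴)(+0.14) = 2.3 × 10⁻⁴ → stable
Every interval has Δρ > 0: the column is stably stratified throughout.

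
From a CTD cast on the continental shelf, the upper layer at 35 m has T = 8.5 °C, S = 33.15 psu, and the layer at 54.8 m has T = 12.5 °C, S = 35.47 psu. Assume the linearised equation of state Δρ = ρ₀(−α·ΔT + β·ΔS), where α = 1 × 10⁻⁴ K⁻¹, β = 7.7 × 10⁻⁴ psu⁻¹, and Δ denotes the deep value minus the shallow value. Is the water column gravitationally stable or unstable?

ΔT = 12.5 − 8.5 = +4.0 K and ΔS = 35.47 − 33.15 = +2.32 psu (deep − shallow).
−αΔT = -4.00 × 10⁻⁴; βΔS = 1.7864 × 10⁻³; sum Δρ/ρ₀ = 1.3864 × 10⁻³.
Δρ/ρ₀ > 0, so Δρ > 0: deeper water is denser → statically stable.

stable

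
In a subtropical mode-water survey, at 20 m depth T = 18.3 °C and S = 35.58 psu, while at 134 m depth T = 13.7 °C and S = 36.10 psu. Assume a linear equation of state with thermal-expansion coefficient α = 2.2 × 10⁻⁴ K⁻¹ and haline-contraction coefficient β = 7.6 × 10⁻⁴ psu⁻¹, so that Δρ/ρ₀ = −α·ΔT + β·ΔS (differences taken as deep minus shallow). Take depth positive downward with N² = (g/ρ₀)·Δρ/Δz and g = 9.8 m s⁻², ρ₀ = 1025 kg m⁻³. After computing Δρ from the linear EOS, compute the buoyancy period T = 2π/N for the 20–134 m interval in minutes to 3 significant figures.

ΔT = -4.6 K, ΔS = +0.52 psu (deep − shallow).
Δρ/ρ₀ = −αΔT + βΔS = 1.012 × 10⁻³ + 3.952 × 10⁻⁴ = 1.4072 × 10⁻³, so Δρ ≈ 1.442 kg m⁻³.
N² = (g/ρ₀)·Δρ/Δz = g·(Δρ/ρ₀)/Δz = 9.8 × 1.4072 × 10⁻³ / 114 = 1.2097 × 10⁻⁴ s⁻².
N = √(1.2097 × 10⁻⁴) = 0.010999 rad s⁻¹ → T = 2π/N = 571.25 s = 9.5208 min ≈ 9.52 min.

9.52 min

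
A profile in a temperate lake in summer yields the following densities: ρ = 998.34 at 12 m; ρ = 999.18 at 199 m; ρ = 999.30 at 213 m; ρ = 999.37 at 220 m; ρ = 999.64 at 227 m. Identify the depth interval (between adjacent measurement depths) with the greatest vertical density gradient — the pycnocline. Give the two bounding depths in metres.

220–227 m

Compute the density gradient over each adjacent pair:
  12–199 m: Δρ/Δz = 0.84/187 = 4.5 × 10⁻³ kg m⁻⁴
  199–213 m: Δρ/Δz = 0.12/14 = 8.6 × 10⁻³ kg m⁻⁴
  213–220 m: Δρ/Δz = 0.07/7 = 0.010 kg m⁻⁴
  220–227 m: Δρ/Δz = 0.27/7 = 0.039 kg m⁻⁴
The largest gradient is in the 220–227 m interval — the pycnocline.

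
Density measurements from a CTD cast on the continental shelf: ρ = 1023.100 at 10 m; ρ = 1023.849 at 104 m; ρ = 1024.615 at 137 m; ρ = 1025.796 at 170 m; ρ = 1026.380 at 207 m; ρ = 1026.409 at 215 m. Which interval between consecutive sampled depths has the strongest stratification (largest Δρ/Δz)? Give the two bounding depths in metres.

137–170 m

Compute the density gradient over each adjacent pair:
  10–104 m: Δρ/Δz = 0.749/94 = 8.0 × 10⁻³ kg m⁻⁴
  104–137 m: Δρ/Δz = 0.766/33 = 0.023 kg m⁻⁴
  137–170 m: Δρ/Δz = 1.181/33 = 0.036 kg m⁻⁴
  170–207 m: Δρ/Δz = 0.584/37 = 0.016 kg m⁻⁴
  207–215 m: Δρ/Δz = 0.029/8 = 3.6 × 10⁻³ kg m⁻⁴
The largest gradient is in the 137–170 m interval — the pycnocline.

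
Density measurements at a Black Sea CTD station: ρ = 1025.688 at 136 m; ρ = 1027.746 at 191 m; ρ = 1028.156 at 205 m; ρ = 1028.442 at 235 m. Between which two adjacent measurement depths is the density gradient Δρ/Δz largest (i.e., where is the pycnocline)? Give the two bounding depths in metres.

136–191 m

Compute the density gradient over each adjacent pair:
  136–191 m: Δρ/Δz = 2.058/55 = 0.037 kg m⁻⁴
  191–205 m: Δρ/Δz = 0.410/14 = 0.029 kg m⁻⁴
  205–235 m: Δρ/Δz = 0.286/30 = 9.5 × 10⁻³ kg m⁻⁴
The largest gradient is in the 136–191 m interval — the pycnocline.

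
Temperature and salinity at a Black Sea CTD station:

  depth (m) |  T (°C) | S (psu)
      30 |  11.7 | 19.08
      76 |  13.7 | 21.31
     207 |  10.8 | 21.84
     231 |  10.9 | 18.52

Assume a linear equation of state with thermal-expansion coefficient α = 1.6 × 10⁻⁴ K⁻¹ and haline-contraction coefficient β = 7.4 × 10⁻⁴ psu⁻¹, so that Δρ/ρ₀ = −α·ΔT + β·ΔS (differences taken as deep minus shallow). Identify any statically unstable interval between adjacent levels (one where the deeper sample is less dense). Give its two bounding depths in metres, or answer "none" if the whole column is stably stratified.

207–231 m

Evaluate Δρ/ρ₀ = −αΔT + βΔS across each adjacent pair:
  30–76 m: −αΔT+βΔS = −(1.6 × 10⁻⁴)(+2.0)+(7.4 × 10⁻⁴)(+2.23) = 1.3 × 10⁻³ → stable
  76–207 m: −αΔT+βΔS = −(1.6 × 10⁻⁴)(-2.9)+(7.4 × 10⁻⁴)(+0.53) = 8.6 × 10⁻⁴ → stable
  207–231 m: −αΔT+βΔS = −(1.6 × 10⁻⁴)(+0.1)+(7.4 × 10⁻⁴)(-3.32) = -2.5 × 10⁻³ → UNSTABLE
The 207–231 m interval has Δρ < 0: lighter water underlies denser water.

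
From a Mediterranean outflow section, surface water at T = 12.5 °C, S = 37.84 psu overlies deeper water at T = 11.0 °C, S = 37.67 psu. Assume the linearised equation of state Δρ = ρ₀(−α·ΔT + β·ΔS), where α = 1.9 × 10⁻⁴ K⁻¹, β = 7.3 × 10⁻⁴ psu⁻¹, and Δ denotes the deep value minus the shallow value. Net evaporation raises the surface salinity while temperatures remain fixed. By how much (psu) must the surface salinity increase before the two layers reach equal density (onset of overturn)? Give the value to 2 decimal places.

0.22 psu

Neutral buoyancy requires −α(T_deep − T_surf) + β(S_deep − S_surf′) = 0.
S_surf′ = S_deep − (α/β)·ΔT = 37.67 − (1.9 × 10⁻⁴/7.3 × 10⁻⁴)·(-1.5) = 38.0604 psu.
Increase required: 38.0604 − 37.84 = 0.2204 psu.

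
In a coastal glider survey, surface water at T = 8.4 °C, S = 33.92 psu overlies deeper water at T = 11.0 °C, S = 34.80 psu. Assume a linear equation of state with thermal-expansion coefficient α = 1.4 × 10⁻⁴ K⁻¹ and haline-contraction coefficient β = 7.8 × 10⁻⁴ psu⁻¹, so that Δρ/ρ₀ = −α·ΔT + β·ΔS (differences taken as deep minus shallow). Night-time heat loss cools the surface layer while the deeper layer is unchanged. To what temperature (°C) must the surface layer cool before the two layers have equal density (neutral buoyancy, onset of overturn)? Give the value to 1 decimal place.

Neutral buoyancy requires Δρ = 0, i.e. −α(T_deep − T_surf′) + β(S_deep − S_surf) = 0.
T_surf′ = T_deep − (β/α)·ΔS = 11.0 − (7.8 × 10⁻⁴/1.4 × 10⁻⁴)·(+0.88) = 6.097 °C.
Cooling required: 8.4 − (6.097) = 2.303 °C.

6.1 °C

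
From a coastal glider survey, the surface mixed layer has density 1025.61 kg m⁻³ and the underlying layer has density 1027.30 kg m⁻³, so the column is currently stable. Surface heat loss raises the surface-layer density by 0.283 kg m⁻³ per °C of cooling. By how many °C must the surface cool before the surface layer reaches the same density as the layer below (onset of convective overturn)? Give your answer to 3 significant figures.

Density deficit of the surface layer: 1027.30 − 1025.61 = 1.69 kg m⁻³.
Required change = 1.69 / 0.283 = 5.97 °C.

5.97 °C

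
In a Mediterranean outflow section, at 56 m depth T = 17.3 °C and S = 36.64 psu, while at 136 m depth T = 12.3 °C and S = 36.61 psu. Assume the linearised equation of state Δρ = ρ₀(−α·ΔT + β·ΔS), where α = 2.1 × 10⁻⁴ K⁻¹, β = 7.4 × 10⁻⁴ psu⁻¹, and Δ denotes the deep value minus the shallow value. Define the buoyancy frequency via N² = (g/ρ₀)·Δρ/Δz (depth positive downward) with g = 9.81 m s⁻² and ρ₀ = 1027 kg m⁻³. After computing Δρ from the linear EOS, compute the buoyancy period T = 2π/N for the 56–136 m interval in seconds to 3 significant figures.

560 s

ΔT = -5.0 K, ΔS = -0.03 psu (deep − shallow).
Δρ/ρ₀ = −αΔT + βΔS = 1.05 × 10⁻³ − 2.22 × 10⁻⁵ = 1.0278 × 10⁻³, so Δρ ≈ 1.056 kg m⁻³.
N² = (g/ρ₀)·Δρ/Δz = g·(Δρ/ρ₀)/Δz = 9.81 × 1.0278 × 10⁻³ / 80 = 1.2603 × 10⁻⁴ s⁻².
N = √(1.2603 × 10⁻⁴) = 0.011226 rad s⁻¹ → T = 2π/N = 559.70 s ≈ 560 s.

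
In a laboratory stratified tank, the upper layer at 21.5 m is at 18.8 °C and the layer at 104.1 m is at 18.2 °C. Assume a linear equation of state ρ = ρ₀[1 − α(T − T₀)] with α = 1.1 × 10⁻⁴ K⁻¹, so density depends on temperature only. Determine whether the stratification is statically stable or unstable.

ΔT = 18.2 − 18.8 = -0.6 K, so Δρ/ρ₀ = −αΔT = 6.60 × 10⁻⁵.
Δρ/ρ₀ > 0, so Δρ > 0: deeper water is denser → statically stable.

stable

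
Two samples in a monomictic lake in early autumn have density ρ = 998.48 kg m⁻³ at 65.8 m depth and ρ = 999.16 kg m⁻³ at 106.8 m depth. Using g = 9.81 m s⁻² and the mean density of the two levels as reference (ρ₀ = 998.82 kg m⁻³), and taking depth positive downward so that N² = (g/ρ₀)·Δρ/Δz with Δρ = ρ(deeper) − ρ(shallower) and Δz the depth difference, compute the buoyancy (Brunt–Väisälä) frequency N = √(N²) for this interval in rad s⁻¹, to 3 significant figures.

0.0128 rad s⁻¹

Δρ = 999.16 − 998.48 = 0.68 kg m⁻³ over Δz = 106.8 − 65.8 = 41 m.
N² = (9.81/998.82) × (0.68/41) = 1.6289 × 10⁻⁴ s⁻².
N = √(1.6289 × 10⁻⁴) = 0.012763 rad s⁻¹ ≈ 0.0128 rad s⁻¹.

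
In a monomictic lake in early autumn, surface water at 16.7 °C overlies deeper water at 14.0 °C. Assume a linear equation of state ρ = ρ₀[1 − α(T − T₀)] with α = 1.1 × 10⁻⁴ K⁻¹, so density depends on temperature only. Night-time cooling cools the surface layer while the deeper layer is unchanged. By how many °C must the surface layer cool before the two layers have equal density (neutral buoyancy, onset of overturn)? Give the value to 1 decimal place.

With temperature the only control, equal density requires T_surf′ = T_deep.
T_surf′ = 14.0 °C.
Cooling required: 16.7 − 14.0 = 2.7 °C.

2.7 °C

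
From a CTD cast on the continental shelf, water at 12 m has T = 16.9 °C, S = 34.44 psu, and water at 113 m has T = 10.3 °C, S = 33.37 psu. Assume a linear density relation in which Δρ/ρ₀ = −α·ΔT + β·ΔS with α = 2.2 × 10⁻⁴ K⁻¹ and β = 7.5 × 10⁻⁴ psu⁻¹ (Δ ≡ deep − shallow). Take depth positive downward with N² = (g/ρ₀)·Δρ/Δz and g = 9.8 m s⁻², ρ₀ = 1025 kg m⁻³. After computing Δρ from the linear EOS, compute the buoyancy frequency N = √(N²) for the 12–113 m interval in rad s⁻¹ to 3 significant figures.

7.94 × 10⁻³ rad s⁻¹

ΔT = -6.6 K, ΔS = -1.07 psu (deep − shallow).
Δρ/ρ₀ = −αΔT + βΔS = 1.452 × 10⁻³ − 8.025 × 10⁻⁴ = 6.495 × 10⁻⁴, so Δρ ≈ 0.6657 kg m⁻³.
N² = (g/ρ₀)·Δρ/Δz = g·(Δρ/ρ₀)/Δz = 9.8 × 6.495 × 10⁻⁴ / 101 = 6.3021 × 10⁻⁵ s⁻².
N = √(6.3021 × 10⁻⁵) = 7.9386 × 10⁻³ rad s⁻¹ ≈ 7.94 × 10⁻³ rad s⁻¹.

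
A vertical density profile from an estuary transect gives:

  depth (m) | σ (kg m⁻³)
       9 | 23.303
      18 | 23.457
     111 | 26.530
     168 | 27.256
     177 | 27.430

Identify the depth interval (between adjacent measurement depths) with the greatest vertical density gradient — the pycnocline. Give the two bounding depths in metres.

Compute the density gradient over each adjacent pair:
  9–18 m: Δρ/Δz = 0.154/9 = 0.017 kg m⁻⁴
  18–111 m: Δρ/Δz = 3.073/93 = 0.033 kg m⁻⁴
  111–168 m: Δρ/Δz = 0.726/57 = 0.013 kg m⁻⁴
  168–177 m: Δρ/Δz = 0.174/9 = 0.019 kg m⁻⁴
The largest gradient is in the 18–111 m interval — the pycnocline.

18–111 m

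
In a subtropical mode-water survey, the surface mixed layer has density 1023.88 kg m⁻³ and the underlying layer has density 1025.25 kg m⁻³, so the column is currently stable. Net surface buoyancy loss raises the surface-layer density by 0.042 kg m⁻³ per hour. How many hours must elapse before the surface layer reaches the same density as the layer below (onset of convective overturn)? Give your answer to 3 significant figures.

32.6 hours

Density deficit of the surface layer: 1025.25 − 1023.88 = 1.37 kg m⁻³.
Required change = 1.37 / 0.042 = 32.6 hours.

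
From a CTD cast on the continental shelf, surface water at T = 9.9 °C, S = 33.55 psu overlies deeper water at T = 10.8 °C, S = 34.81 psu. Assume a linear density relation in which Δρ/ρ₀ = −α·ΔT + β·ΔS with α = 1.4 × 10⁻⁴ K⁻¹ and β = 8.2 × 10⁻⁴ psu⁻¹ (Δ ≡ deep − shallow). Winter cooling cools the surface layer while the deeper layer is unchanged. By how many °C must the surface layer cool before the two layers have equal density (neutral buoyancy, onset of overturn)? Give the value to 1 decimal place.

6.5 °C

Neutral buoyancy requires Δρ = 0, i.e. −α(T_deep − T_surf′) + β(S_deep − S_surf) = 0.
T_surf′ = T_deep − (β/α)·ΔS = 10.8 − (8.2 × 10⁻⁴/1.4 × 10⁻⁴)·(+1.26) = 3.420 °C.
Cooling required: 9.9 − (3.420) = 6.480 °C.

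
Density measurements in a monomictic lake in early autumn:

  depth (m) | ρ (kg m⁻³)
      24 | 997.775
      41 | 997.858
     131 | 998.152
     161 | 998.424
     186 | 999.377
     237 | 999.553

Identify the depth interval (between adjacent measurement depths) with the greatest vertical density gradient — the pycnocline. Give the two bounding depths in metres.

161–186 m

Compute the density gradient over each adjacent pair:
  24–41 m: Δρ/Δz = 0.083/17 = 4.9 × 10⁻³ kg m⁻⁴
  41–131 m: Δρ/Δz = 0.294/90 = 3.3 × 10⁻³ kg m⁻⁴
  131–161 m: Δρ/Δz = 0.272/30 = 9.1 × 10⁻³ kg m⁻⁴
  161–186 m: Δρ/Δz = 0.953/25 = 0.038 kg m⁻⁴
  186–237 m: Δρ/Δz = 0.176/51 = 3.5 × 10⁻³ kg m⁻⁴
The largest gradient is in the 161–186 m interval — the pycnocline.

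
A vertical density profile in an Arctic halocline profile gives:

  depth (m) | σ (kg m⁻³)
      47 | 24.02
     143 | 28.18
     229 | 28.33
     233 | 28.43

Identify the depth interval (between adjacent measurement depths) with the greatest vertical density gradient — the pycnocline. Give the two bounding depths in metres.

47–143 m

Compute the density gradient over each adjacent pair:
  47–143 m: Δρ/Δz = 4.16/96 = 0.043 kg m⁻⁴
  143–229 m: Δρ/Δz = 0.15/86 = 1.7 × 10⁻³ kg m⁻⁴
  229–233 m: Δρ/Δz = 0.10/4 = 0.025 kg m⁻⁴
The largest gradient is in the 47–143 m interval — the pycnocline.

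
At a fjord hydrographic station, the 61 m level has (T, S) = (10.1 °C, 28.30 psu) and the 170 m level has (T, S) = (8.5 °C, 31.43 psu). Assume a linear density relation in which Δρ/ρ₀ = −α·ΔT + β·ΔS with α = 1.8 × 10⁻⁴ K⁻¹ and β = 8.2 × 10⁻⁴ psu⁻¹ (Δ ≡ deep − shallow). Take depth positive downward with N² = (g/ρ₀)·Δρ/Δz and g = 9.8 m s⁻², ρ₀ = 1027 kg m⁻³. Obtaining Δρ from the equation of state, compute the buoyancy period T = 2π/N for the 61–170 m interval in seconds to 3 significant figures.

ΔT = -1.6 K, ΔS = +3.13 psu (deep − shallow).
Δρ/ρ₀ = −αΔT + βΔS = 2.88 × 10⁻⁴ + 2.5666 × 10⁻³ = 2.8546 × 10⁻³, so Δρ ≈ 2.932 kg m⁻³.
N² = (g/ρ₀)·Δρ/Δz = g·(Δρ/ρ₀)/Δz = 9.8 × 2.8546 × 10⁻³ / 109 = 2.5665 × 10⁻⁴ s⁻².
N = √(2.5665 × 10⁻⁴) = 0.016020 rad s⁻¹ → T = 2π/N = 392.21 s ≈ 392 s.

392 s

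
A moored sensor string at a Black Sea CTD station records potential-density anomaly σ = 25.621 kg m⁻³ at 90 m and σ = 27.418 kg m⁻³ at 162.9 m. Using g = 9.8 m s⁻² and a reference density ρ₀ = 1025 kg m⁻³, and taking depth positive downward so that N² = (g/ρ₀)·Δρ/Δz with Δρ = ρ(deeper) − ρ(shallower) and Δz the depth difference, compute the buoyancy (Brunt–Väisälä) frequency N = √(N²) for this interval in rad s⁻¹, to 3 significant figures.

Δρ = 1027.418 − 1025.621 = 1.797 kg m⁻³ over Δz = 162.9 − 90 = 72.9 m.
N² = (9.8/1025) × (1.797/72.9) = 2.3568 × 10⁻⁴ s⁻².
N = √(2.3568 × 10⁻⁴) = 0.015352 rad s⁻¹ ≈ 0.0154 rad s⁻¹.
Since Δρ > 0 the layer is stably stratified.

0.0154 rad s⁻¹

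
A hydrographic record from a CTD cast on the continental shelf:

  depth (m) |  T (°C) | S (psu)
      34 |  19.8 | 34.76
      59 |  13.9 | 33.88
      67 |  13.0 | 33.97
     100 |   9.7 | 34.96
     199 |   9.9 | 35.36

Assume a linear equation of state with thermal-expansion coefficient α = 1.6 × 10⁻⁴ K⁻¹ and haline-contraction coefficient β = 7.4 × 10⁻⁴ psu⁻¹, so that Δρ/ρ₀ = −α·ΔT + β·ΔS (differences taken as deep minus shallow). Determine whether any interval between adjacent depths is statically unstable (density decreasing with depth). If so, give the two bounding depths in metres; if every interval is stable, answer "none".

Evaluate Δρ/ρ₀ = −αΔT + βΔS across each adjacent pair:
  34–59 m: −αΔT+βΔS = −(1.6 × 10⁻⁴)(-5.9)+(7.4 × 10⁻⁴)(-0.88) = 2.9 × 10⁻⁴ → stable
  59–67 m: −αΔT+βΔS = −(1.6 × 10⁻⁴)(-0.9)+(7.4 × 10⁻⁴)(+0.09) = 2.1 × 10⁻⁴ → stable
  67–100 m: −αΔT+βΔS = −(1.6 × 10⁻⁴)(-3.3)+(7.4 × 10⁻⁴)(+0.99) = 1.3 × 10⁻³ → stable
  100–199 m: −αΔT+βΔS = −(1.6 × 10⁻⁴)(+0.2)+(7.4 × 10⁻⁴)(+0.40) = 2.6 × 10⁻⁴ → stable
Every interval has Δρ > 0: the column is stably stratified throughout.

none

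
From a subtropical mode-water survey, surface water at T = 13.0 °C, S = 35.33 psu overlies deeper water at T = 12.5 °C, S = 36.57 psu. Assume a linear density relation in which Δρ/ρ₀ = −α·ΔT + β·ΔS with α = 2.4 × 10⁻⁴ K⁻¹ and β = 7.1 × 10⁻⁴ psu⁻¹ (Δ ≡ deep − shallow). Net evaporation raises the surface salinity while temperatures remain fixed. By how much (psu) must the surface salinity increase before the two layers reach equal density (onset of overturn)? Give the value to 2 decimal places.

Neutral buoyancy requires −α(T_deep − T_surf) + β(S_deep − S_surf′) = 0.
S_surf′ = S_deep − (α/β)·ΔT = 36.57 − (2.4 × 10⁻⁴/7.1 × 10⁻⁴)·(-0.5) = 36.7390 psu.
Increase required: 36.7390 − 35.33 = 1.4090 psu.

1.41 psu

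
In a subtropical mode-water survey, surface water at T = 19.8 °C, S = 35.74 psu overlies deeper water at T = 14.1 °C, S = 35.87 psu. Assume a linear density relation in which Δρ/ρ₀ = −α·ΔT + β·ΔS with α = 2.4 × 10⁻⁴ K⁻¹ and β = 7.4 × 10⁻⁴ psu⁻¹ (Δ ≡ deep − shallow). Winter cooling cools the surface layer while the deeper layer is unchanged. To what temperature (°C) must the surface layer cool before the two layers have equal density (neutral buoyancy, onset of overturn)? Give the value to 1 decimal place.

Neutral buoyancy requires Δρ = 0, i.e. −α(T_deep − T_surf′) + β(S_deep − S_surf) = 0.
T_surf′ = T_deep − (β/α)·ΔS = 14.1 − (7.4 × 10⁻⁴/2.4 × 10⁻⁴)·(+0.13) = 13.699 °C.
Cooling required: 19.8 − (13.699) = 6.101 °C.

13.7 °C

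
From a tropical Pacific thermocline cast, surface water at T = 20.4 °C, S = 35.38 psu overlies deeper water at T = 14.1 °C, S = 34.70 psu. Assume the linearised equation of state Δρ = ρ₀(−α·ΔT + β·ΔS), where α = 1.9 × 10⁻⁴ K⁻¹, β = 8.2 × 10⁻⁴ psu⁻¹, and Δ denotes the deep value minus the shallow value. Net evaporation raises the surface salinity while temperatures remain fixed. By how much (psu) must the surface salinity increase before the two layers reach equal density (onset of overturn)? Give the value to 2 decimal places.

Neutral buoyancy requires −α(T_deep − T_surf) + β(S_deep − S_surf′) = 0.
S_surf′ = S_deep − (α/β)·ΔT = 34.70 − (1.9 × 10⁻⁴/8.2 × 10⁻⁴)·(-6.3) = 36.1598 psu.
Increase required: 36.1598 − 35.38 = 0.7798 psu.

0.78 psu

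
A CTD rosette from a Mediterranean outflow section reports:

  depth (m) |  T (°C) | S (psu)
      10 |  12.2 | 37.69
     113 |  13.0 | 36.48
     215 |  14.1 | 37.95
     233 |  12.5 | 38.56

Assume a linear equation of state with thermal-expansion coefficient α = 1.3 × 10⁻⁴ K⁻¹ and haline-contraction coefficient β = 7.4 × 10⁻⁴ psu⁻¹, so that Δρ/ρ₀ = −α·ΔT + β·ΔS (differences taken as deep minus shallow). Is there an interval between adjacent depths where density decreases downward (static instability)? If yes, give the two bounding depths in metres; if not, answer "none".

Evaluate Δρ/ρ₀ = −αΔT + βΔS across each adjacent pair:
  10–113 m: −αΔT+βΔS = −(1.3 × 10⁻⁴)(+0.8)+(7.4 × 10⁻⁴)(-1.21) = -1.0 × 10⁻³ → UNSTABLE
  113–215 m: −αΔT+βΔS = −(1.3 × 10⁻⁴)(+1.1)+(7.4 × 10⁻⁴)(+1.47) = 9.4 × 10⁻⁴ → stable
  215–233 m: −αΔT+βΔS = −(1.3 × 10⁻⁴)(-1.6)+(7.4 × 10⁻⁴)(+0.61) = 6.6 × 10⁻⁴ → stable
The 10–113 m interval has Δρ < 0: lighter water underlies denser water.

10–113 m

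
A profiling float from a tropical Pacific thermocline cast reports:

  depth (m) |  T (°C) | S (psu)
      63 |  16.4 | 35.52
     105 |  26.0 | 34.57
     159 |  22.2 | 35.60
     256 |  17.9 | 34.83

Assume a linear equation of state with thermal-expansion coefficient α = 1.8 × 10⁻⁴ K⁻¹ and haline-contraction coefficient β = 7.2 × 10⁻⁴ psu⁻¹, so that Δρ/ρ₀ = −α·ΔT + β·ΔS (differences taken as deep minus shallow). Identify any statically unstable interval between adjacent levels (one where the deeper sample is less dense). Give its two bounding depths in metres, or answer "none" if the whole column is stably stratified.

Evaluate Δρ/ρ₀ = −αΔT + βΔS across each adjacent pair:
  63–105 m: −αΔT+βΔS = −(1.8 × 10⁻⁴)(+9.6)+(7.2 × 10⁻⁴)(-0.95) = -2.4 × 10⁻³ → UNSTABLE
  105–159 m: −αΔT+βΔS = −(1.8 × 10⁻⁴)(-3.8)+(7.2 × 10⁻⁴)(+1.03) = 1.4 × 10⁻³ → stable
  159–256 m: −αΔT+βΔS = −(1.8 × 10⁻⁴)(-4.3)+(7.2 × 10⁻⁴)(-0.77) = 2.2 × 10⁻⁴ → stable
The 63–105 m interval has Δρ < 0: lighter water underlies denser water.

63–105 m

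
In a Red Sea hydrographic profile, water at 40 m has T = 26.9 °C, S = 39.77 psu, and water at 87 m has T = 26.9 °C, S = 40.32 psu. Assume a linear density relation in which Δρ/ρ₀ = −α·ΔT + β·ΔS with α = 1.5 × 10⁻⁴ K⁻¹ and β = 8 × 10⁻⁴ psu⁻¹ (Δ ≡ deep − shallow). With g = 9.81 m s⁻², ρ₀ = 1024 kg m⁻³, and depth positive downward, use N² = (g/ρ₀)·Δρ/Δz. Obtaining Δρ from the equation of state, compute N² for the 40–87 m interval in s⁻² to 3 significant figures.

9.18 × 10⁻⁵ s⁻²

ΔT = +0.0 K, ΔS = +0.55 psu (deep − shallow).
Δρ/ρ₀ = −αΔT + βΔS = 0 + 4.40 × 10⁻⁴ = 4.40 × 10⁻⁴, so Δρ ≈ 0.4506 kg m⁻³.
N² = (g/ρ₀)·Δρ/Δz = g·(Δρ/ρ₀)/Δz = 9.81 × 4.40 × 10⁻⁴ / 47 = 9.1838 × 10⁻⁵ s⁻² ≈ 9.18 × 10⁻⁵ s⁻².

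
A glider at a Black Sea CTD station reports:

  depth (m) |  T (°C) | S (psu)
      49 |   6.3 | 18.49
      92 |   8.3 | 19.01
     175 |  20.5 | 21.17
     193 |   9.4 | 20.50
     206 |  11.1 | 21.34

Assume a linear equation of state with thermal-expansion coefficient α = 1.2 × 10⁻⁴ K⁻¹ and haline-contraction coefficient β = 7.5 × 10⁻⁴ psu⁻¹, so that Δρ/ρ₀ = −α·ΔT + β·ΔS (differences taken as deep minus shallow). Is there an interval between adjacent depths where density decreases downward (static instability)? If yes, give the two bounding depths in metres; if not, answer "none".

none

Evaluate Δρ/ρ₀ = −αΔT + βΔS across each adjacent pair:
  49–92 m: −αΔT+βΔS = −(1.2 × 10⁻⁴)(+2.0)+(7.5 × 10⁻⁴)(+0.52) = 1.5 × 10⁻⁴ → stable
  92–175 m: −αΔT+βΔS = −(1.2 × 10⁻⁴)(+12.2)+(7.5 × 10⁻⁴)(+2.16) = 1.6 × 10⁻⁴ → stable
  175–193 m: −αΔT+βΔS = −(1.2 × 10⁻⁴)(-11.1)+(7.5 × 10⁻⁴)(-0.67) = 8.3 × 10⁻⁴ → stable
  193–206 m: −αΔT+βΔS = −(1.2 × 10⁻⁴)(+1.7)+(7.5 × 10⁻⁴)(+0.84) = 4.3 × 10⁻⁴ → stable
Every interval has Δρ > 0: the column is stably stratified throughout.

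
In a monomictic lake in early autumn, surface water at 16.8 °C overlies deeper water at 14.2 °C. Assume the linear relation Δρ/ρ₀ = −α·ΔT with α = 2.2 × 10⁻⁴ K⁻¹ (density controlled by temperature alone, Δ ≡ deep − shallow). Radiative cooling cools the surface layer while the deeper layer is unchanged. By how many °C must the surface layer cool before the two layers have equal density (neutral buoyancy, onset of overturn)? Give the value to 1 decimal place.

2.6 °C

With temperature the only control, equal density requires T_surf′ = T_deep.
T_surf′ = 14.2 °C.
Cooling required: 16.8 − 14.2 = 2.6 °C.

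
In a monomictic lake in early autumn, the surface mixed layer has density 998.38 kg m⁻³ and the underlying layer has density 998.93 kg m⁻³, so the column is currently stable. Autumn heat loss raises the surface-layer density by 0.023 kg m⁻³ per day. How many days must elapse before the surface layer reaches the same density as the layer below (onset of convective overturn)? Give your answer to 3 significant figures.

23.9 days

Density deficit of the surface layer: 998.93 − 998.38 = 0.55 kg m⁻³.
Required change = 0.55 / 0.023 = 23.9 days.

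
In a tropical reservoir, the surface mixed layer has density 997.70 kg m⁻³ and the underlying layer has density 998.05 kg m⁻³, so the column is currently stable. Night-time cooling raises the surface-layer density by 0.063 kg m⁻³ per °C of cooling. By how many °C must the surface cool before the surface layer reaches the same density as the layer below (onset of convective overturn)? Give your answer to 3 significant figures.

Density deficit of the surface layer: 998.05 − 997.70 = 0.35 kg m⁻³.
Required change = 0.35 / 0.063 = 5.56 °C.

5.56 °C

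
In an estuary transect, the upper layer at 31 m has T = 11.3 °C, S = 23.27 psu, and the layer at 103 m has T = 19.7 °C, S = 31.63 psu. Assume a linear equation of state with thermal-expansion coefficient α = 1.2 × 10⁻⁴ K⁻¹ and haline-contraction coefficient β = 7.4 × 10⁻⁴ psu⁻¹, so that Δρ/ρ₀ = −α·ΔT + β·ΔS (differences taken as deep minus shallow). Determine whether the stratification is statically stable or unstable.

ΔT = 19.7 − 11.3 = +8.4 K and ΔS = 31.63 − 23.27 = +8.36 psu (deep − shallow).
−αΔT = -1.008 × 10⁻³; βΔS = 6.1864 × 10⁻³; sum Δρ/ρ₀ = 5.1784 × 10⁻³.
Δρ/ρ₀ > 0, so Δρ > 0: deeper water is denser → statically stable.

stable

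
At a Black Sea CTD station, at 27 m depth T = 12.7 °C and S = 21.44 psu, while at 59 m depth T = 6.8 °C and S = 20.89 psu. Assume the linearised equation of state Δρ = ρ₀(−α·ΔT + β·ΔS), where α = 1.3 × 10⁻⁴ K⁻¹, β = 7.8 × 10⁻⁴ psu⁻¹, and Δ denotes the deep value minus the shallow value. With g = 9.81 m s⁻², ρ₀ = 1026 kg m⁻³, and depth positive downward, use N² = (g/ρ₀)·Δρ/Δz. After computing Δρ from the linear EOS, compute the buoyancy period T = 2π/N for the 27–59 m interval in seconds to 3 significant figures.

ΔT = -5.9 K, ΔS = -0.55 psu (deep − shallow).
Δρ/ρ₀ = −αΔT + βΔS = 7.67 × 10⁻⁴ − 4.29 × 10⁻⁴ = 3.38 × 10⁻⁴, so Δρ ≈ 0.3468 kg m⁻³.
N² = (g/ρ₀)·Δρ/Δz = g·(Δρ/ρ₀)/Δz = 9.81 × 3.38 × 10⁻⁴ / 32 = 1.0362 × 10⁻⁴ s⁻².
N = √(1.0362 × 10⁻⁴) = 0.010179 rad s⁻¹ → T = 2π/N = 617.27 s ≈ 617 s.

617 s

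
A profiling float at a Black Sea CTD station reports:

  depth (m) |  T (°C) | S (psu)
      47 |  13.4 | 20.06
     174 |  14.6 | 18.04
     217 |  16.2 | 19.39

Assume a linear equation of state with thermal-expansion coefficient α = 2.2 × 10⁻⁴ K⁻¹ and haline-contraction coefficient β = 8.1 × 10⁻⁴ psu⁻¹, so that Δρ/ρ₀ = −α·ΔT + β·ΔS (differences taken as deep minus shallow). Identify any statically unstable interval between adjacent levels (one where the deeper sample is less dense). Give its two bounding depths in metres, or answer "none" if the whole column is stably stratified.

Evaluate Δρ/ρ₀ = −αΔT + βΔS across each adjacent pair:
  47–174 m: −αΔT+βΔS = −(2.2 × 10⁻⁴)(+1.2)+(8.1 × 10⁻⁴)(-2.02) = -1.9 × 10⁻³ → UNSTABLE
  174–217 m: −αΔT+βΔS = −(2.2 × 10⁻⁴)(+1.6)+(8.1 × 10⁻⁴)(+1.35) = 7.4 × 10⁻⁴ → stable
The 47–174 m interval has Δρ < 0: lighter water underlies denser water.

47–174 m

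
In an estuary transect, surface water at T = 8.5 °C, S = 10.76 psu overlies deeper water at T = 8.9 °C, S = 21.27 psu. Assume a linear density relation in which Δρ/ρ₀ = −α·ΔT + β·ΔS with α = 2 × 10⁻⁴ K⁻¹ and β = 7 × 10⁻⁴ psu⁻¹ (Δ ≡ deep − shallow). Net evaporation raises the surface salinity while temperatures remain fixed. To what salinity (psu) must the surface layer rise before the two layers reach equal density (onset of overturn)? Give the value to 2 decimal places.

21.16 psu

Neutral buoyancy requires −α(T_deep − T_surf) + β(S_deep − S_surf′) = 0.
S_surf′ = S_deep − (α/β)·ΔT = 21.27 − (2 × 10⁻⁴/7 × 10⁻⁴)·(+0.4) = 21.1557 psu.
Increase required: 21.1557 − 10.76 = 10.3957 psu.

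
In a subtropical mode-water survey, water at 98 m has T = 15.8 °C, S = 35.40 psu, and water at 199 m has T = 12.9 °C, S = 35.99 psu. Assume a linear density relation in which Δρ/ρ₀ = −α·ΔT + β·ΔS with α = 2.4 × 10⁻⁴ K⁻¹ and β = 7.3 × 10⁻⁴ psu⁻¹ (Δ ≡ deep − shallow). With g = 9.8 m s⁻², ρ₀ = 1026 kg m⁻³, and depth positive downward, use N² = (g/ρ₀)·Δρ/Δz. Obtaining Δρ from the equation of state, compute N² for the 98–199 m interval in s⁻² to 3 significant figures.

1.09 × 10⁻⁴ s⁻²

ΔT = -2.9 K, ΔS = +0.59 psu (deep − shallow).
Δρ/ρ₀ = −αΔT + βΔS = 6.96 × 10⁻⁴ + 4.307 × 10⁻⁴ = 1.1267 × 10⁻³, so Δρ ≈ 1.156 kg m⁻³.
N² = (g/ρ₀)·Δρ/Δz = g·(Δρ/ρ₀)/Δz = 9.8 × 1.1267 × 10⁻³ / 101 = 1.0932 × 10⁻⁴ s⁻² ≈ 1.09 × 10⁻⁴ s⁻².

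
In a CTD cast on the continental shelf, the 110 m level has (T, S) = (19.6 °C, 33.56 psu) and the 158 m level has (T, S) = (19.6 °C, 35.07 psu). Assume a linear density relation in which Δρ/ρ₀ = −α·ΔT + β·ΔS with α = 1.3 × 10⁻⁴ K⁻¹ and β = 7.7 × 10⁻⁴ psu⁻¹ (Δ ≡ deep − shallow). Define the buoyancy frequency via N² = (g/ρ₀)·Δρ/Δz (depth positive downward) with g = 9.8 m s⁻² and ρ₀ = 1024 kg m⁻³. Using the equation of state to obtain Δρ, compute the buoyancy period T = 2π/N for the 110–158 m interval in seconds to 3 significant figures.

ΔT = +0.0 K, ΔS = +1.51 psu (deep − shallow).
Δρ/ρ₀ = −αΔT + βΔS = 0 + 1.1627 × 10⁻³ = 1.1627 × 10⁻³, so Δρ ≈ 1.191 kg m⁻³.
N² = (g/ρ₀)·Δρ/Δz = g·(Δρ/ρ₀)/Δz = 9.8 × 1.1627 × 10⁻³ / 48 = 2.3738 × 10⁻⁴ s⁻².
N = √(2.3738 × 10⁻⁴) = 0.015407 rad s⁻¹ → T = 2π/N = 407.81 s ≈ 408 s.

408 s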